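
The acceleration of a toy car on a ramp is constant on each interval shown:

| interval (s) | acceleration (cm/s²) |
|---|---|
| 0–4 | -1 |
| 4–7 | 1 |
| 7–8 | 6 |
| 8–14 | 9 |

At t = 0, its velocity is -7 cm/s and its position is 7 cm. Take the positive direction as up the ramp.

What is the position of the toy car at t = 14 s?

On each constant-a segment, Δv = aΔt and Δx = v₀Δt + ½aΔt²; chain segment to segment.
0–4 s: v starts -7 cm/s; Δx = -7·4 + ½·-1·4² = -36 cm; v ends -11 cm/s.
4–7 s: v starts -11 cm/s; Δx = -11·3 + ½·1·3² = -28.5 cm; v ends -8 cm/s.
7–8 s: v starts -8 cm/s; Δx = -8·1 + ½·6·1² = -5 cm; v ends -2 cm/s.
8–14 s: v starts -2 cm/s; Δx = -2·6 + ½·9·6² = 150 cm; v ends 52 cm/s.
x(14) = 7 + Σ Δx = 87.5 cm.

87.5 cm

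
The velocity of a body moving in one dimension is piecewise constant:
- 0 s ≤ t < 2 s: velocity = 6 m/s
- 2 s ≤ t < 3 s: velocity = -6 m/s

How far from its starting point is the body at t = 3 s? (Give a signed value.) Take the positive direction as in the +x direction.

Net displacement equals the area under the velocity-time graph (areas below the axis count negative).
0–2 s: 6 × 2 = 12 m
2–3 s: -6 × 1 = -6 m
Net displacement = 6 m

6 m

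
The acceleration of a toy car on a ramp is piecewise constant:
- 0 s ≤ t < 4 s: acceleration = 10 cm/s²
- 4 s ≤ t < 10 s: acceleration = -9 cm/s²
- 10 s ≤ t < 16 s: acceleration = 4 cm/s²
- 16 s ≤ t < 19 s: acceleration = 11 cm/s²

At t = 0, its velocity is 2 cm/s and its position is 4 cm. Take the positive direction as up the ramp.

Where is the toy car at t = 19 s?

267.5 cm

On each constant-a segment, Δv = aΔt and Δx = v₀Δt + ½aΔt²; chain segment to segment.
0–4 s: v starts 2 cm/s; Δx = 2·4 + ½·10·4² = 88 cm; v ends 42 cm/s.
4–10 s: v starts 42 cm/s; Δx = 42·6 + ½·-9·6² = 90 cm; v ends -12 cm/s.
10–16 s: v starts -12 cm/s; Δx = -12·6 + ½·4·6² = 0 cm; v ends 12 cm/s.
16–19 s: v starts 12 cm/s; Δx = 12·3 + ½·11·3² = 85.5 cm; v ends 45 cm/s.
x(19) = 4 + Σ Δx = 267.5 cm.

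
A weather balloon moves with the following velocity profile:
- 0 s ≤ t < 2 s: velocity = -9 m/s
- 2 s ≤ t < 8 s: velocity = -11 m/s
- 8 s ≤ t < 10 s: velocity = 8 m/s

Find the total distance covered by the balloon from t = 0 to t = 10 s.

100 m

Total distance travelled is ∫|v| dt — sum the magnitudes of each area piece.
0–2 s: |-9| × 2 = 18 m
2–8 s: |-11| × 6 = 66 m
8–10 s: |8| × 2 = 16 m
Total distance = 100 m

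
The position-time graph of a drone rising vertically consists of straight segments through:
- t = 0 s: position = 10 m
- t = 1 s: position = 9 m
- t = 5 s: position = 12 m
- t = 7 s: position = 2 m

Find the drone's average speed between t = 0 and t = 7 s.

2 m/s

Average speed = (total path length)/(elapsed time); on a piecewise-linear x-t graph the path length is Σ|Δx|.
0–1 s: |Δx| = |9 − 10| = 1 m
1–5 s: |Δx| = |12 − 9| = 3 m
5–7 s: |Δx| = |2 − 12| = 10 m
Total path = 14 m; average speed = 14/7 = 2 m/s.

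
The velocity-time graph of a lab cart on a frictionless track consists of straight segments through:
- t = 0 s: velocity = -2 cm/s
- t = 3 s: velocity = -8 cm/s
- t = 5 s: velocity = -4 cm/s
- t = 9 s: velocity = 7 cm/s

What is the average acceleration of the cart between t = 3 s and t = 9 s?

2.5 cm/s²

Average acceleration = Δv/Δt = (7 − -8)/(9 − 3) = 2.5 cm/s².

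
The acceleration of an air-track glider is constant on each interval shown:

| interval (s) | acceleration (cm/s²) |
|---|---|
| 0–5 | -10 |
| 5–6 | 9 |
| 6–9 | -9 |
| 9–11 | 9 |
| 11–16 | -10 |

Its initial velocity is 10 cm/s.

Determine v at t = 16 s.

Δv equals the area under the a-t graph; then v = v₀ + Δv.
0–5 s: -10 × 5 = -50 cm/s
5–6 s: 9 × 1 = 9 cm/s
6–9 s: -9 × 3 = -27 cm/s
9–11 s: 9 × 2 = 18 cm/s
11–16 s: -10 × 5 = -50 cm/s
Δv = -100 cm/s, so v(16) = 10 + (-100) = -90 cm/s.

-90 cm/s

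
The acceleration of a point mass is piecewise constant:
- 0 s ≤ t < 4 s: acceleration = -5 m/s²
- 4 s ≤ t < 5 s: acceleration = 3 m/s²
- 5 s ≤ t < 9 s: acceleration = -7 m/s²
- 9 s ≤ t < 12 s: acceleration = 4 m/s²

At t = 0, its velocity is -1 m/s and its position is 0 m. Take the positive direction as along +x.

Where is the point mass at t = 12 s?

-311.5 m

On each constant-a segment, Δv = aΔt and Δx = v₀Δt + ½aΔt²; chain segment to segment.
0–4 s: v starts -1 m/s; Δx = -1·4 + ½·-5·4² = -44 m; v ends -21 m/s.
4–5 s: v starts -21 m/s; Δx = -21·1 + ½·3·1² = -19.5 m; v ends -18 m/s.
5–9 s: v starts -18 m/s; Δx = -18·4 + ½·-7·4² = -128 m; v ends -46 m/s.
9–12 s: v starts -46 m/s; Δx = -46·3 + ½·4·3² = -120 m; v ends -34 m/s.
x(12) = 0 + Σ Δx = -311.5 m.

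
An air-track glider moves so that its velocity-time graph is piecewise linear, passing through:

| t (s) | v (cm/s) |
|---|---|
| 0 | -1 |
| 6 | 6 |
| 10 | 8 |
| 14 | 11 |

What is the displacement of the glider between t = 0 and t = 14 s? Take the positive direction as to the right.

81 cm

Displacement is the signed area under the v-t curve.
0–6 s: ½(-1 + 6)(6) = 15 cm
6–10 s: ½(6 + 8)(4) = 28 cm
10–14 s: ½(8 + 11)(4) = 38 cm
Net displacement = 81 cm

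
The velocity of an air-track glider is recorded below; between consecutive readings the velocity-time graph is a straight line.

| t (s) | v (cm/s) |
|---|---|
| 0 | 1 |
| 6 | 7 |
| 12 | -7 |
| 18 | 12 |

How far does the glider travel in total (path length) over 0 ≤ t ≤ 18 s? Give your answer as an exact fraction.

Total distance travelled is ∫|v| dt — sum the magnitudes of each area piece.
0–6 s: |½(1 + 7)(6)| = 24 cm
6–12 s: v = 0 at t = 9 s; triangle areas 10.5 + 10.5 = 21 cm
12–18 s: v = 0 at t = 270/19 s; triangle areas 147/19 + 432/19 = 579/19 cm
Total distance = 1434/19 cm

1434/19 cm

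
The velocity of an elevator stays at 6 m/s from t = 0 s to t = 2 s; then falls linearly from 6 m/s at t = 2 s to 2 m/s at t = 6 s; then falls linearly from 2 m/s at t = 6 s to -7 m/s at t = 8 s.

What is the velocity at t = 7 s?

On 6–8 s the graph is linear from 2 to -7 m/s: v(7) = 2 + (-7 − 2)·(7 − 6)/(8 − 6) = -2.5 m/s.

-2.5 m/s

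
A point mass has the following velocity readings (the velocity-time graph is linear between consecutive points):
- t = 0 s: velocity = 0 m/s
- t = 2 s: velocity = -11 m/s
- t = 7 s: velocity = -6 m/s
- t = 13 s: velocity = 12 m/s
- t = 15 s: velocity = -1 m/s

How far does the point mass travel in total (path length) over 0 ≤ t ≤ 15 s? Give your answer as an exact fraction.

Total distance travelled is ∫|v| dt — sum the magnitudes of each area piece.
0–2 s: |½(0 + -11)(2)| = 11 m
2–7 s: |½(-11 + -6)(5)| = 42.5 m
7–13 s: v = 0 at t = 9 s; triangle areas 6 + 24 = 30 m
13–15 s: v = 0 at t = 193/13 s; triangle areas 144/13 + 1/13 = 145/13 m
Total distance = 2461/26 m

2461/26 m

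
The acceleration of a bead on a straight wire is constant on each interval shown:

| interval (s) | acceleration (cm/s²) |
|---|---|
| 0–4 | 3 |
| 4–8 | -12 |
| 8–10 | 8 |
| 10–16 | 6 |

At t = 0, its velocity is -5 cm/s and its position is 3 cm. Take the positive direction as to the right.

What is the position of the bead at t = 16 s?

-169 cm

On each constant-a segment, Δv = aΔt and Δx = v₀Δt + ½aΔt²; chain segment to segment.
0–4 s: v starts -5 cm/s; Δx = -5·4 + ½·3·4² = 4 cm; v ends 7 cm/s.
4–8 s: v starts 7 cm/s; Δx = 7·4 + ½·-12·4² = -68 cm; v ends -41 cm/s.
8–10 s: v starts -41 cm/s; Δx = -41·2 + ½·8·2² = -66 cm; v ends -25 cm/s.
10–16 s: v starts -25 cm/s; Δx = -25·6 + ½·6·6² = -42 cm; v ends 11 cm/s.
x(16) = 3 + Σ Δx = -169 cm.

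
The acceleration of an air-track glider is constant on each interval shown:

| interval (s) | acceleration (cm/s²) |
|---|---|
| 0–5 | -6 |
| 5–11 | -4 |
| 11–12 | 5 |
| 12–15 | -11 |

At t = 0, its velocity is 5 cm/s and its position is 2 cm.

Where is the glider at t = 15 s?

On each constant-a segment, Δv = aΔt and Δx = v₀Δt + ½aΔt²; chain segment to segment.
0–5 s: v starts 5 cm/s; Δx = 5·5 + ½·-6·5² = -50 cm; v ends -25 cm/s.
5–11 s: v starts -25 cm/s; Δx = -25·6 + ½·-4·6² = -222 cm; v ends -49 cm/s.
11–12 s: v starts -49 cm/s; Δx = -49·1 + ½·5·1² = -46.5 cm; v ends -44 cm/s.
12–15 s: v starts -44 cm/s; Δx = -44·3 + ½·-11·3² = -181.5 cm; v ends -77 cm/s.
x(15) = 2 + Σ Δx = -498 cm.

-498 cm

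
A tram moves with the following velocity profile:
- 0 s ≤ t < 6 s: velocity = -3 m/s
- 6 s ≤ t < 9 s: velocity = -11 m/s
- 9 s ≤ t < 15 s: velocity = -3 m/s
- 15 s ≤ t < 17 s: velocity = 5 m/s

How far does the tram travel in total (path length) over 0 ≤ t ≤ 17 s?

79 m

Distance (not displacement) is the total path length: add the absolute areas under v-t.
0–6 s: |-3| × 6 = 18 m
6–9 s: |-11| × 3 = 33 m
9–15 s: |-3| × 6 = 18 m
15–17 s: |5| × 2 = 10 m
Total distance = 79 m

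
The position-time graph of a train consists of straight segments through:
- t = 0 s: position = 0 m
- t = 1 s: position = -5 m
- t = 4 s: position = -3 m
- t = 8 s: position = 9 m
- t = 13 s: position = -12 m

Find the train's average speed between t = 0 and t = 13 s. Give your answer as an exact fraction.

40/13 m/s

Average speed = (total path length)/(elapsed time); on a piecewise-linear x-t graph the path length is Σ|Δx|.
0–1 s: |Δx| = |-5 − 0| = 5 m
1–4 s: |Δx| = |-3 − -5| = 2 m
4–8 s: |Δx| = |9 − -3| = 12 m
8–13 s: |Δx| = |-12 − 9| = 21 m
Total path = 40 m; average speed = 40/13 = 40/13 m/s.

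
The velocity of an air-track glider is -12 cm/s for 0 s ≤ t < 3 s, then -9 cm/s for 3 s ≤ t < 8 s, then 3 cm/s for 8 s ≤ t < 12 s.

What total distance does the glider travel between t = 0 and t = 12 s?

93 cm

Total distance travelled is ∫|v| dt — sum the magnitudes of each area piece.
0–3 s: |-12| × 3 = 36 cm
3–8 s: |-9| × 5 = 45 cm
8–12 s: |3| × 4 = 12 cm
Total distance = 93 cm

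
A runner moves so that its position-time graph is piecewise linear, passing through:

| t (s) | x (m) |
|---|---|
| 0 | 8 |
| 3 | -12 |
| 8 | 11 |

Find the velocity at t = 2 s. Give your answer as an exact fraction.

Velocity is the slope of the x-t graph on 0–3 s: (-12 − 8)/(3 − 0) = -20/3 m/s.

-20/3 m/s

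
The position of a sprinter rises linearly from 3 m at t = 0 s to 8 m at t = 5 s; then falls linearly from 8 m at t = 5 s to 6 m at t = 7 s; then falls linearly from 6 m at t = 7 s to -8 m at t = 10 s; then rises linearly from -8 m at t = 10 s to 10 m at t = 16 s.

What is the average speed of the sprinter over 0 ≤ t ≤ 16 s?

2.4375 m/s

Average speed = (total path length)/(elapsed time); on a piecewise-linear x-t graph the path length is Σ|Δx|.
0–5 s: |Δx| = |8 − 3| = 5 m
5–7 s: |Δx| = |6 − 8| = 2 m
7–10 s: |Δx| = |-8 − 6| = 14 m
10–16 s: |Δx| = |10 − -8| = 18 m
Total path = 39 m; average speed = 39/16 = 2.4375 m/s.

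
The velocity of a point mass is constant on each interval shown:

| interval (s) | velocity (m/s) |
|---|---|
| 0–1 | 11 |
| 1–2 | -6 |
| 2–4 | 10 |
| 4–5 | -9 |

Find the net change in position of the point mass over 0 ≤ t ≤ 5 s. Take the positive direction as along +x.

Displacement is the signed area under the v-t curve.
0–1 s: 11 × 1 = 11 m
1–2 s: -6 × 1 = -6 m
2–4 s: 10 × 2 = 20 m
4–5 s: -9 × 1 = -9 m
Net displacement = 16 m

16 m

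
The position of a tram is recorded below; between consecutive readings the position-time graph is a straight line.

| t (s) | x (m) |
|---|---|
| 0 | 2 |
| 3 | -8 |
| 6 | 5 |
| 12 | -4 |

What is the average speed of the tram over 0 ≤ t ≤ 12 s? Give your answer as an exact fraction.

8/3 m/s

Average speed = (total path length)/(elapsed time); on a piecewise-linear x-t graph the path length is Σ|Δx|.
0–3 s: |Δx| = |-8 − 2| = 10 m
3–6 s: |Δx| = |5 − -8| = 13 m
6–12 s: |Δx| = |-4 − 5| = 9 m
Total path = 32 m; average speed = 32/12 = 8/3 m/s.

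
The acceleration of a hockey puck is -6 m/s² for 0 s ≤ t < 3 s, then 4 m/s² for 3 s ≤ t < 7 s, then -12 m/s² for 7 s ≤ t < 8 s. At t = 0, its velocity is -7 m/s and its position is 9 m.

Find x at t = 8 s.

-122 m

On each constant-a segment, Δv = aΔt and Δx = v₀Δt + ½aΔt²; chain segment to segment.
0–3 s: v starts -7 m/s; Δx = -7·3 + ½·-6·3² = -48 m; v ends -25 m/s.
3–7 s: v starts -25 m/s; Δx = -25·4 + ½·4·4² = -68 m; v ends -9 m/s.
7–8 s: v starts -9 m/s; Δx = -9·1 + ½·-12·1² = -15 m; v ends -21 m/s.
x(8) = 9 + Σ Δx = -122 m.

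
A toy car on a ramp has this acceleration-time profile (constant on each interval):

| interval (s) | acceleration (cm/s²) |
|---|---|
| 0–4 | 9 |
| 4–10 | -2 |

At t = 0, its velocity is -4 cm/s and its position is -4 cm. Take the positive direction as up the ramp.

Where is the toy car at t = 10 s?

On each constant-a segment, Δv = aΔt and Δx = v₀Δt + ½aΔt²; chain segment to segment.
0–4 s: v starts -4 cm/s; Δx = -4·4 + ½·9·4² = 56 cm; v ends 32 cm/s.
4–10 s: v starts 32 cm/s; Δx = 32·6 + ½·-2·6² = 156 cm; v ends 20 cm/s.
x(10) = -4 + Σ Δx = 208 cm.

208 cm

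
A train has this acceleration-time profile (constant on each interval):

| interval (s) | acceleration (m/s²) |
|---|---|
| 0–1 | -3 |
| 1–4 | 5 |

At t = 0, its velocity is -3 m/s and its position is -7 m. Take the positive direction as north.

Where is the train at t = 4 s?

-7 m

On each constant-a segment, Δv = aΔt and Δx = v₀Δt + ½aΔt²; chain segment to segment.
0–1 s: v starts -3 m/s; Δx = -3·1 + ½·-3·1² = -4.5 m; v ends -6 m/s.
1–4 s: v starts -6 m/s; Δx = -6·3 + ½·5·3² = 4.5 m; v ends 9 m/s.
x(4) = -7 + Σ Δx = -7 m.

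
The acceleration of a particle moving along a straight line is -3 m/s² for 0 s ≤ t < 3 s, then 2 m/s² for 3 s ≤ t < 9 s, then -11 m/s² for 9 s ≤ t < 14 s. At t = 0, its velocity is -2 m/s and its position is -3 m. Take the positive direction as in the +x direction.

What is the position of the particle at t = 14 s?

-185 m

On each constant-a segment, Δv = aΔt and Δx = v₀Δt + ½aΔt²; chain segment to segment.
0–3 s: v starts -2 m/s; Δx = -2·3 + ½·-3·3² = -19.5 m; v ends -11 m/s.
3–9 s: v starts -11 m/s; Δx = -11·6 + ½·2·6² = -30 m; v ends 1 m/s.
9–14 s: v starts 1 m/s; Δx = 1·5 + ½·-11·5² = -132.5 m; v ends -54 m/s.
x(14) = -3 + Σ Δx = -185 m.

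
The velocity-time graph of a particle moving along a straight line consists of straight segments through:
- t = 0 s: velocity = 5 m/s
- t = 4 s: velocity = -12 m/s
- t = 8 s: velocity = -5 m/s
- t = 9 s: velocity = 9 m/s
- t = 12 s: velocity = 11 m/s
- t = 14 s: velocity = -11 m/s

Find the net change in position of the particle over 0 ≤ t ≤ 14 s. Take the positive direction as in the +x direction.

-16 m

Displacement is the signed area under the v-t curve.
0–4 s: ½(5 + -12)(4) = -14 m
4–8 s: ½(-12 + -5)(4) = -34 m
8–9 s: ½(-5 + 9)(1) = 2 m
9–12 s: ½(9 + 11)(3) = 30 m
12–14 s: ½(11 + -11)(2) = 0 m
Net displacement = -16 m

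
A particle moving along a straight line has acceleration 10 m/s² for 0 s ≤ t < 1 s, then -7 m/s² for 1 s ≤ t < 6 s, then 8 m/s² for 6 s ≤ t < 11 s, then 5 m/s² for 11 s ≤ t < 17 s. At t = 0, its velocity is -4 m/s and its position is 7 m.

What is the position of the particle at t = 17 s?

61.5 m

On each constant-a segment, Δv = aΔt and Δx = v₀Δt + ½aΔt²; chain segment to segment.
0–1 s: v starts -4 m/s; Δx = -4·1 + ½·10·1² = 1 m; v ends 6 m/s.
1–6 s: v starts 6 m/s; Δx = 6·5 + ½·-7·5² = -57.5 m; v ends -29 m/s.
6–11 s: v starts -29 m/s; Δx = -29·5 + ½·8·5² = -45 m; v ends 11 m/s.
11–17 s: v starts 11 m/s; Δx = 11·6 + ½·5·6² = 156 m; v ends 41 m/s.
x(17) = 7 + Σ Δx = 61.5 m.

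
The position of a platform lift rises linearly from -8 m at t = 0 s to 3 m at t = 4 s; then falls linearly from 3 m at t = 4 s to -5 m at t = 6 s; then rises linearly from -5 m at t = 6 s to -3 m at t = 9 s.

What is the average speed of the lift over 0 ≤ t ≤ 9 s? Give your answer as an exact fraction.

Average speed = (total path length)/(elapsed time); on a piecewise-linear x-t graph the path length is Σ|Δx|.
0–4 s: |Δx| = |3 − -8| = 11 m
4–6 s: |Δx| = |-5 − 3| = 8 m
6–9 s: |Δx| = |-3 − -5| = 2 m
Total path = 21 m; average speed = 21/9 = 7/3 m/s.

7/3 m/s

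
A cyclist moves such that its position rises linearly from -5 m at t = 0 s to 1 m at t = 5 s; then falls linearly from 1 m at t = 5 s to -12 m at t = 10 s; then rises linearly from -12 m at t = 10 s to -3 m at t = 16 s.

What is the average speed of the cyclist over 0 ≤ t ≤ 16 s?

1.75 m/s

Average speed = (total path length)/(elapsed time); on a piecewise-linear x-t graph the path length is Σ|Δx|.
0–5 s: |Δx| = |1 − -5| = 6 m
5–10 s: |Δx| = |-12 − 1| = 13 m
10–16 s: |Δx| = |-3 − -12| = 9 m
Total path = 28 m; average speed = 28/16 = 1.75 m/s.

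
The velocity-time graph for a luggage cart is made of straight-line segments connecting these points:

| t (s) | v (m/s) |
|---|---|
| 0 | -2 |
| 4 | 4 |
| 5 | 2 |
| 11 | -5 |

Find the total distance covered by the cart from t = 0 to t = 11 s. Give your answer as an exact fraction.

464/21 m

Distance (not displacement) is the total path length: add the absolute areas under v-t.
0–4 s: v = 0 at t = 4/3 s; triangle areas 4/3 + 16/3 = 20/3 m
4–5 s: |½(4 + 2)(1)| = 3 m
5–11 s: v = 0 at t = 47/7 s; triangle areas 12/7 + 75/7 = 87/7 m
Total distance = 464/21 m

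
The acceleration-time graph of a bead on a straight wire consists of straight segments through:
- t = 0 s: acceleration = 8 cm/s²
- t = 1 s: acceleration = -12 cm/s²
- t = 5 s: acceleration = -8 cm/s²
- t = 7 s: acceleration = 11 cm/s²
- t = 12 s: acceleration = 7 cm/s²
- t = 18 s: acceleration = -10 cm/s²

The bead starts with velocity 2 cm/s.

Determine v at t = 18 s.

-1 cm/s

Δv equals the area under the a-t graph; then v = v₀ + Δv.
0–1 s: ½(8 + -12)(1) = -2 cm/s
1–5 s: ½(-12 + -8)(4) = -40 cm/s
5–7 s: ½(-8 + 11)(2) = 3 cm/s
7–12 s: ½(11 + 7)(5) = 45 cm/s
12–18 s: ½(7 + -10)(6) = -9 cm/s
Δv = -3 cm/s, so v(18) = 2 + (-3) = -1 cm/s.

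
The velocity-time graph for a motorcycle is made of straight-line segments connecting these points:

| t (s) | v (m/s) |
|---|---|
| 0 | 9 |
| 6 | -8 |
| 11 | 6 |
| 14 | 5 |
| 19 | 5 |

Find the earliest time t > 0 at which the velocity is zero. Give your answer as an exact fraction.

t = 54/17 s

v changes sign on 0–6 s (from 9 to -8); the graph is linear there, so v = 0 at t = 0 + (-9)·(6 − 0)/(-8 − 9) = 54/17 s.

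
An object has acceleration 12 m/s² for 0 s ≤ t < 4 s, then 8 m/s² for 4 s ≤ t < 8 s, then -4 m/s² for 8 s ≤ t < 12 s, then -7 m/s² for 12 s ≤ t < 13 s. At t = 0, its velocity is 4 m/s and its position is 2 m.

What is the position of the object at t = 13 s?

754.5 m

On each constant-a segment, Δv = aΔt and Δx = v₀Δt + ½aΔt²; chain segment to segment.
0–4 s: v starts 4 m/s; Δx = 4·4 + ½·12·4² = 112 m; v ends 52 m/s.
4–8 s: v starts 52 m/s; Δx = 52·4 + ½·8·4² = 272 m; v ends 84 m/s.
8–12 s: v starts 84 m/s; Δx = 84·4 + ½·-4·4² = 304 m; v ends 68 m/s.
12–13 s: v starts 68 m/s; Δx = 68·1 + ½·-7·1² = 64.5 m; v ends 61 m/s.
x(13) = 2 + Σ Δx = 754.5 m.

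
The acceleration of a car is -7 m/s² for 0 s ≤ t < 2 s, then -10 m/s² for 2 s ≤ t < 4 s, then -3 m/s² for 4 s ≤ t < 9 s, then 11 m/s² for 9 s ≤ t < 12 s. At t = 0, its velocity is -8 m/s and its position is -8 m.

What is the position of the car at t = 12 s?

-471 m

On each constant-a segment, Δv = aΔt and Δx = v₀Δt + ½aΔt²; chain segment to segment.
0–2 s: v starts -8 m/s; Δx = -8·2 + ½·-7·2² = -30 m; v ends -22 m/s.
2–4 s: v starts -22 m/s; Δx = -22·2 + ½·-10·2² = -64 m; v ends -42 m/s.
4–9 s: v starts -42 m/s; Δx = -42·5 + ½·-3·5² = -247.5 m; v ends -57 m/s.
9–12 s: v starts -57 m/s; Δx = -57·3 + ½·11·3² = -121.5 m; v ends -24 m/s.
x(12) = -8 + Σ Δx = -471 m.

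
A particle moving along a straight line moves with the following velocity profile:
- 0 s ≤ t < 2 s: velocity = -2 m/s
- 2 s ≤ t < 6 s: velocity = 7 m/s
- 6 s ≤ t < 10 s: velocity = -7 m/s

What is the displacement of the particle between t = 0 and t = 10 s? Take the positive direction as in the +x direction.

-4 m

Displacement is the signed area under the v-t curve.
0–2 s: -2 × 2 = -4 m
2–6 s: 7 × 4 = 28 m
6–10 s: -7 × 4 = -28 m
Net displacement = -4 m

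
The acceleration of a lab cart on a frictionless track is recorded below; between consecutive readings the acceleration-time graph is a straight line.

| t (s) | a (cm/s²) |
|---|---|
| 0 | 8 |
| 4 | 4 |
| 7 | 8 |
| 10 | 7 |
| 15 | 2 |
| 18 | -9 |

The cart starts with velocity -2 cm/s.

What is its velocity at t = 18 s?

Δv equals the area under the a-t graph; then v = v₀ + Δv.
0–4 s: ½(8 + 4)(4) = 24 cm/s
4–7 s: ½(4 + 8)(3) = 18 cm/s
7–10 s: ½(8 + 7)(3) = 22.5 cm/s
10–15 s: ½(7 + 2)(5) = 22.5 cm/s
15–18 s: ½(2 + -9)(3) = -10.5 cm/s
Δv = 76.5 cm/s, so v(18) = -2 + (76.5) = 74.5 cm/s.

74.5 cm/s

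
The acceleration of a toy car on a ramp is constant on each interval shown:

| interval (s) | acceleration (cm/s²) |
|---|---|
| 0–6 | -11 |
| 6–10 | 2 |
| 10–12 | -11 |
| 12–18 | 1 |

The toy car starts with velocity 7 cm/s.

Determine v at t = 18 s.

Δv equals the area under the a-t graph; then v = v₀ + Δv.
0–6 s: -11 × 6 = -66 cm/s
6–10 s: 2 × 4 = 8 cm/s
10–12 s: -11 × 2 = -22 cm/s
12–18 s: 1 × 6 = 6 cm/s
Δv = -74 cm/s, so v(18) = 7 + (-74) = -67 cm/s.

-67 cm/s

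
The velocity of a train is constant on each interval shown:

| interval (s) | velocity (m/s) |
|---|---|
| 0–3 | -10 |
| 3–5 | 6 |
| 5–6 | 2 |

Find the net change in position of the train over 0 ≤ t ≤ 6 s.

Net displacement equals the area under the velocity-time graph (areas below the axis count negative).
0–3 s: -10 × 3 = -30 m
3–5 s: 6 × 2 = 12 m
5–6 s: 2 × 1 = 2 m
Net displacement = -16 m

-16 m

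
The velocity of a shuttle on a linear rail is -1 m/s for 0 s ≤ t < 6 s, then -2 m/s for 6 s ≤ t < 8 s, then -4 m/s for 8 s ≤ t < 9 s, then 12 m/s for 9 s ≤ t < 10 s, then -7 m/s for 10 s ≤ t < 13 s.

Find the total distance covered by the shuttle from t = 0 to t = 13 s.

Total distance travelled is ∫|v| dt — sum the magnitudes of each area piece.
0–6 s: |-1| × 6 = 6 m
6–8 s: |-2| × 2 = 4 m
8–9 s: |-4| × 1 = 4 m
9–10 s: |12| × 1 = 12 m
10–13 s: |-7| × 3 = 21 m
Total distance = 47 m

47 m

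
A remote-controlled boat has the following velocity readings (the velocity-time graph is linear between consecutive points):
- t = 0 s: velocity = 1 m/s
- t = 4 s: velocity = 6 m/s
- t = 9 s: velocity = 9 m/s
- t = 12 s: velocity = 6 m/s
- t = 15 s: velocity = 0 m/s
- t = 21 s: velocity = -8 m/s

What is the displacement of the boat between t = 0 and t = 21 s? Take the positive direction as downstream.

Net displacement equals the area under the velocity-time graph (areas below the axis count negative).
0–4 s: ½(1 + 6)(4) = 14 m
4–9 s: ½(6 + 9)(5) = 37.5 m
9–12 s: ½(9 + 6)(3) = 22.5 m
12–15 s: ½(6 + 0)(3) = 9 m
15–21 s: ½(0 + -8)(6) = -24 m
Net displacement = 59 m

59 m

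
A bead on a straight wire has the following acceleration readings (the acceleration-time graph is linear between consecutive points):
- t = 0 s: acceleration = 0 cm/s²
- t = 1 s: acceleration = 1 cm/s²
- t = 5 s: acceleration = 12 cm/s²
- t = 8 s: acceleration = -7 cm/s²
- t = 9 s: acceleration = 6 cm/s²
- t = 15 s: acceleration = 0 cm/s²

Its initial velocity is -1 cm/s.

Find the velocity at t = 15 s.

Δv equals the area under the a-t graph; then v = v₀ + Δv.
0–1 s: ½(0 + 1)(1) = 0.5 cm/s
1–5 s: ½(1 + 12)(4) = 26 cm/s
5–8 s: ½(12 + -7)(3) = 7.5 cm/s
8–9 s: ½(-7 + 6)(1) = -0.5 cm/s
9–15 s: ½(6 + 0)(6) = 18 cm/s
Δv = 51.5 cm/s, so v(15) = -1 + (51.5) = 50.5 cm/s.

50.5 cm/s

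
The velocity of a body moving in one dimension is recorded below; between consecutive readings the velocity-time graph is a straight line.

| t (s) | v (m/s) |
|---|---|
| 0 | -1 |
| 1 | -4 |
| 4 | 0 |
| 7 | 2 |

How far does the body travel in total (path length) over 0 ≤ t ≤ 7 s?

11.5 m

Total distance travelled is ∫|v| dt — sum the magnitudes of each area piece.
0–1 s: |½(-1 + -4)(1)| = 2.5 m
1–4 s: |½(-4 + 0)(3)| = 6 m
4–7 s: |½(0 + 2)(3)| = 3 m
Total distance = 11.5 m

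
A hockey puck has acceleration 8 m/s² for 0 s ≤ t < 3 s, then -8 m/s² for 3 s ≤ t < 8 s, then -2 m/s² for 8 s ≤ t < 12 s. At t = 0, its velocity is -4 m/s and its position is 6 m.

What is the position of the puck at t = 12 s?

-66 m

On each constant-a segment, Δv = aΔt and Δx = v₀Δt + ½aΔt²; chain segment to segment.
0–3 s: v starts -4 m/s; Δx = -4·3 + ½·8·3² = 24 m; v ends 20 m/s.
3–8 s: v starts 20 m/s; Δx = 20·5 + ½·-8·5² = 0 m; v ends -20 m/s.
8–12 s: v starts -20 m/s; Δx = -20·4 + ½·-2·4² = -96 m; v ends -28 m/s.
x(12) = 6 + Σ Δx = -66 m.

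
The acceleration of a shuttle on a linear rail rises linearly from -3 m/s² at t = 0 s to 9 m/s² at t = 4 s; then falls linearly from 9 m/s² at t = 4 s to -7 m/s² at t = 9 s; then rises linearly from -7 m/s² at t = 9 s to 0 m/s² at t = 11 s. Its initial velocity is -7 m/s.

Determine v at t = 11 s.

3 m/s

Δv equals the area under the a-t graph; then v = v₀ + Δv.
0–4 s: ½(-3 + 9)(4) = 12 m/s
4–9 s: ½(9 + -7)(5) = 5 m/s
9–11 s: ½(-7 + 0)(2) = -7 m/s
Δv = 10 m/s, so v(11) = -7 + (10) = 3 m/s.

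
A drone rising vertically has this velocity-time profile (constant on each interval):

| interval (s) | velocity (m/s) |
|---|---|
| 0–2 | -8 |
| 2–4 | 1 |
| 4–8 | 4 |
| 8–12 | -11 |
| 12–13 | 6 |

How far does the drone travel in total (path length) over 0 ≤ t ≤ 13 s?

84 m

Total distance travelled is ∫|v| dt — sum the magnitudes of each area piece.
0–2 s: |-8| × 2 = 16 m
2–4 s: |1| × 2 = 2 m
4–8 s: |4| × 4 = 16 m
8–12 s: |-11| × 4 = 44 m
12–13 s: |6| × 1 = 6 m
Total distance = 84 m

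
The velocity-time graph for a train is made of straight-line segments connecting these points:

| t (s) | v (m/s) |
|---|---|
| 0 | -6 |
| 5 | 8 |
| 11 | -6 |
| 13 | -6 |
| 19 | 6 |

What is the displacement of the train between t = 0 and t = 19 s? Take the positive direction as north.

-1 m

Displacement is the signed area under the v-t curve.
0–5 s: ½(-6 + 8)(5) = 5 m
5–11 s: ½(8 + -6)(6) = 6 m
11–13 s: -6 × 2 = -12 m
13–19 s: ½(-6 + 6)(6) = 0 m
Net displacement = -1 m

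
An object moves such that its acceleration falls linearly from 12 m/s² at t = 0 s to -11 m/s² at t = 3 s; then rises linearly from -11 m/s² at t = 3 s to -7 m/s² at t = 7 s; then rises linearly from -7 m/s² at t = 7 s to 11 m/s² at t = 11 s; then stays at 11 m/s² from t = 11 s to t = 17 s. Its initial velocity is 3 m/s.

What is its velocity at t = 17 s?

Δv equals the area under the a-t graph; then v = v₀ + Δv.
0–3 s: ½(12 + -11)(3) = 1.5 m/s
3–7 s: ½(-11 + -7)(4) = -36 m/s
7–11 s: ½(-7 + 11)(4) = 8 m/s
11–17 s: 11 × 6 = 66 m/s
Δv = 39.5 m/s, so v(17) = 3 + (39.5) = 42.5 m/s.

42.5 m/s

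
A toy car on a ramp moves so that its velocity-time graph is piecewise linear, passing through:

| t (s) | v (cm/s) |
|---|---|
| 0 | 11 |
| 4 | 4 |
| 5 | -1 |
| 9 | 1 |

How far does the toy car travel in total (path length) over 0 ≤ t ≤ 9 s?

33.7 cm

Total distance travelled is ∫|v| dt — sum the magnitudes of each area piece.
0–4 s: |½(11 + 4)(4)| = 30 cm
4–5 s: v = 0 at t = 4.8 s; triangle areas 1.6 + 0.1 = 1.7 cm
5–9 s: v = 0 at t = 7 s; triangle areas 1 + 1 = 2 cm
Total distance = 33.7 cm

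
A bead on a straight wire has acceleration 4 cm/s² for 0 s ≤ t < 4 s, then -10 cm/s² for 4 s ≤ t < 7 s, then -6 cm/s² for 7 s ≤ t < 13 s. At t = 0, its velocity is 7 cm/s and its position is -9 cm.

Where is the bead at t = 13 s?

-75 cm

On each constant-a segment, Δv = aΔt and Δx = v₀Δt + ½aΔt²; chain segment to segment.
0–4 s: v starts 7 cm/s; Δx = 7·4 + ½·4·4² = 60 cm; v ends 23 cm/s.
4–7 s: v starts 23 cm/s; Δx = 23·3 + ½·-10·3² = 24 cm; v ends -7 cm/s.
7–13 s: v starts -7 cm/s; Δx = -7·6 + ½·-6·6² = -150 cm; v ends -43 cm/s.
x(13) = -9 + Σ Δx = -75 cm.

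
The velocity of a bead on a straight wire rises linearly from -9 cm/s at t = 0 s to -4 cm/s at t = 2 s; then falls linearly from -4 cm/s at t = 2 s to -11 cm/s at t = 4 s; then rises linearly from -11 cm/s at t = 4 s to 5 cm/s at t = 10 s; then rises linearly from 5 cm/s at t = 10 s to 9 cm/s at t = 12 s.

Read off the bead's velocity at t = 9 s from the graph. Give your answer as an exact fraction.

On 4–10 s the graph is linear from -11 to 5 cm/s: v(9) = -11 + (5 − -11)·(9 − 4)/(10 − 4) = 7/3 cm/s.

7/3 cm/s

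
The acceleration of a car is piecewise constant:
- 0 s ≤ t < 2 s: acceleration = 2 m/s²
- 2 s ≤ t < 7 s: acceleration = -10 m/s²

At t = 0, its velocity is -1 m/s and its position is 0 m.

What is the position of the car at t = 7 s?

On each constant-a segment, Δv = aΔt and Δx = v₀Δt + ½aΔt²; chain segment to segment.
0–2 s: v starts -1 m/s; Δx = -1·2 + ½·2·2² = 2 m; v ends 3 m/s.
2–7 s: v starts 3 m/s; Δx = 3·5 + ½·-10·5² = -110 m; v ends -47 m/s.
x(7) = 0 + Σ Δx = -108 m.

-108 m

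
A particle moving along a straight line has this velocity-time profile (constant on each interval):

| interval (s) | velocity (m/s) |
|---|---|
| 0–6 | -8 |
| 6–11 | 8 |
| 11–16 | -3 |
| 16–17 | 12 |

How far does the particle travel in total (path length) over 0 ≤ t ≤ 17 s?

Total distance travelled is ∫|v| dt — sum the magnitudes of each area piece.
0–6 s: |-8| × 6 = 48 m
6–11 s: |8| × 5 = 40 m
11–16 s: |-3| × 5 = 15 m
16–17 s: |12| × 1 = 12 m
Total distance = 115 m

115 m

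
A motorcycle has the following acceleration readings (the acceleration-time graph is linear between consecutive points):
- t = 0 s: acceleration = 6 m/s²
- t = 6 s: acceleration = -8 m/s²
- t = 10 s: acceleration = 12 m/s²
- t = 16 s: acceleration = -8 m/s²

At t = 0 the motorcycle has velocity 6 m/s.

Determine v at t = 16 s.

Δv equals the area under the a-t graph; then v = v₀ + Δv.
0–6 s: ½(6 + -8)(6) = -6 m/s
6–10 s: ½(-8 + 12)(4) = 8 m/s
10–16 s: ½(12 + -8)(6) = 12 m/s
Δv = 14 m/s, so v(16) = 6 + (14) = 20 m/s.

20 m/s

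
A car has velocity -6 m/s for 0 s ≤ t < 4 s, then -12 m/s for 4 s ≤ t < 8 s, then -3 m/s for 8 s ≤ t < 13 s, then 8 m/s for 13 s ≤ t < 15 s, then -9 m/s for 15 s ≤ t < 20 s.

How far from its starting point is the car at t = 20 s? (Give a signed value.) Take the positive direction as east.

Net displacement equals the area under the velocity-time graph (areas below the axis count negative).
0–4 s: -6 × 4 = -24 m
4–8 s: -12 × 4 = -48 m
8–13 s: -3 × 5 = -15 m
13–15 s: 8 × 2 = 16 m
15–20 s: -9 × 5 = -45 m
Net displacement = -116 m

-116 m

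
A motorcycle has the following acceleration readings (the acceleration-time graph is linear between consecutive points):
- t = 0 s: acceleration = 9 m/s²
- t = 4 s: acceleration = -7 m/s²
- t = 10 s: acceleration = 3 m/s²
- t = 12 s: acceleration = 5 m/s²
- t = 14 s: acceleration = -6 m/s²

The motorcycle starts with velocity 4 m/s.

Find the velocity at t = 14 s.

3 m/s

Δv equals the area under the a-t graph; then v = v₀ + Δv.
0–4 s: ½(9 + -7)(4) = 4 m/s
4–10 s: ½(-7 + 3)(6) = -12 m/s
10–12 s: ½(3 + 5)(2) = 8 m/s
12–14 s: ½(5 + -6)(2) = -1 m/s
Δv = -1 m/s, so v(14) = 4 + (-1) = 3 m/s.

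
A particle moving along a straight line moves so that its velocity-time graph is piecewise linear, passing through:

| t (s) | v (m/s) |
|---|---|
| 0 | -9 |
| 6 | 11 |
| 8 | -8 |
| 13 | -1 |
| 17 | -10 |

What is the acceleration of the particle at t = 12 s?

Acceleration is the slope of the v-t graph on 8–13 s: (-1 − -8)/(13 − 8) = 1.4 m/s².

1.4 m/s²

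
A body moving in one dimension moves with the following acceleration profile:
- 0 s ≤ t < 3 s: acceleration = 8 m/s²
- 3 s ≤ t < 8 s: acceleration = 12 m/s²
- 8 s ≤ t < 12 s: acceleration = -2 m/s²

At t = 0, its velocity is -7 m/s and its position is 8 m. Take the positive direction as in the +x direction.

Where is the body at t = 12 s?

550 m

On each constant-a segment, Δv = aΔt and Δx = v₀Δt + ½aΔt²; chain segment to segment.
0–3 s: v starts -7 m/s; Δx = -7·3 + ½·8·3² = 15 m; v ends 17 m/s.
3–8 s: v starts 17 m/s; Δx = 17·5 + ½·12·5² = 235 m; v ends 77 m/s.
8–12 s: v starts 77 m/s; Δx = 77·4 + ½·-2·4² = 292 m; v ends 69 m/s.
x(12) = 8 + Σ Δx = 550 m.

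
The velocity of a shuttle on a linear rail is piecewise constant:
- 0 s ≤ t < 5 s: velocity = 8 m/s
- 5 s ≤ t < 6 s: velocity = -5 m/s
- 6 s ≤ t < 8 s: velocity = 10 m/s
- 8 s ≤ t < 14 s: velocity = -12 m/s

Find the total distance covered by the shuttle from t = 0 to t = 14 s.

Distance (not displacement) is the total path length: add the absolute areas under v-t.
0–5 s: |8| × 5 = 40 m
5–6 s: |-5| × 1 = 5 m
6–8 s: |10| × 2 = 20 m
8–14 s: |-12| × 6 = 72 m
Total distance = 137 m

137 m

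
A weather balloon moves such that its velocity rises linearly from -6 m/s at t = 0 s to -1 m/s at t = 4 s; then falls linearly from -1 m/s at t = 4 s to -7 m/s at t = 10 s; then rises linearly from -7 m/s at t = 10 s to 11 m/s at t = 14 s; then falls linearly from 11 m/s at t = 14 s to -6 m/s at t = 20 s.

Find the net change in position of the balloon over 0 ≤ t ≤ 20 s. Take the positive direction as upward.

-15 m

Displacement is the signed area under the v-t curve.
0–4 s: ½(-6 + -1)(4) = -14 m
4–10 s: ½(-1 + -7)(6) = -24 m
10–14 s: ½(-7 + 11)(4) = 8 m
14–20 s: ½(11 + -6)(6) = 15 m
Net displacement = -15 m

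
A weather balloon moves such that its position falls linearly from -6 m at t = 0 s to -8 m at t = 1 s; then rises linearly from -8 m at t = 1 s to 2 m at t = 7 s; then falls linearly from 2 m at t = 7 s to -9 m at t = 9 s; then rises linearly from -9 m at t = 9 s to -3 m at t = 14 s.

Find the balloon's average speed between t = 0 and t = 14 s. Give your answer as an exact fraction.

29/14 m/s

Average speed = (total path length)/(elapsed time); on a piecewise-linear x-t graph the path length is Σ|Δx|.
0–1 s: |Δx| = |-8 − -6| = 2 m
1–7 s: |Δx| = |2 − -8| = 10 m
7–9 s: |Δx| = |-9 − 2| = 11 m
9–14 s: |Δx| = |-3 − -9| = 6 m
Total path = 29 m; average speed = 29/14 = 29/14 m/s.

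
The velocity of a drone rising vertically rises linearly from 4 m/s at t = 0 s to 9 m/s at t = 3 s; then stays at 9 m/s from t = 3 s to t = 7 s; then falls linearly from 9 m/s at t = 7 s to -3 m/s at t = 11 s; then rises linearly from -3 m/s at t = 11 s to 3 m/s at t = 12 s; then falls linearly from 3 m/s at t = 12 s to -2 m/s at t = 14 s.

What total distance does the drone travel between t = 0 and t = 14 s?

Total distance travelled is ∫|v| dt — sum the magnitudes of each area piece.
0–3 s: |½(4 + 9)(3)| = 19.5 m
3–7 s: |9| × 4 = 36 m
7–11 s: v = 0 at t = 10 s; triangle areas 13.5 + 1.5 = 15 m
11–12 s: v = 0 at t = 11.5 s; triangle areas 0.75 + 0.75 = 1.5 m
12–14 s: v = 0 at t = 13.2 s; triangle areas 1.8 + 0.8 = 2.6 m
Total distance = 74.6 m

74.6 m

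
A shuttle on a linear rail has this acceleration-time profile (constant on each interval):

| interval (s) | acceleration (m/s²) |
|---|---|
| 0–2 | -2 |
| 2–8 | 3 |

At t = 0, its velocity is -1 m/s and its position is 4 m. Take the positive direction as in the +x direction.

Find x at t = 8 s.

22 m

On each constant-a segment, Δv = aΔt and Δx = v₀Δt + ½aΔt²; chain segment to segment.
0–2 s: v starts -1 m/s; Δx = -1·2 + ½·-2·2² = -6 m; v ends -5 m/s.
2–8 s: v starts -5 m/s; Δx = -5·6 + ½·3·6² = 24 m; v ends 13 m/s.
x(8) = 4 + Σ Δx = 22 m.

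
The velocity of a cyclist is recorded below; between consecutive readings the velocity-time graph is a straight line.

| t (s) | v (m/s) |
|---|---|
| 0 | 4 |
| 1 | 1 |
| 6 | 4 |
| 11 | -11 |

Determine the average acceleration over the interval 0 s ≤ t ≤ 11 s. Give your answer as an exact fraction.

Average acceleration = Δv/Δt = (-11 − 4)/(11 − 0) = -15/11 m/s².

-15/11 m/s²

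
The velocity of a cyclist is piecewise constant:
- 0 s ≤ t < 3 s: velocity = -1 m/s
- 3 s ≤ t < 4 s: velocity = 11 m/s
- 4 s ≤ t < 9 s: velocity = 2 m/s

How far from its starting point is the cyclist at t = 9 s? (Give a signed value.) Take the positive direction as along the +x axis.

18 m

Net displacement equals the area under the velocity-time graph (areas below the axis count negative).
0–3 s: -1 × 3 = -3 m
3–4 s: 11 × 1 = 11 m
4–9 s: 2 × 5 = 10 m
Net displacement = 18 m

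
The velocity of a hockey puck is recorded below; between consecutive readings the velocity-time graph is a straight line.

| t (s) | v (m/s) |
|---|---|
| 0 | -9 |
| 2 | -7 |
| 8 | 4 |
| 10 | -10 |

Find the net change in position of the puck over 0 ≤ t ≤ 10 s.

Net displacement equals the area under the velocity-time graph (areas below the axis count negative).
0–2 s: ½(-9 + -7)(2) = -16 m
2–8 s: ½(-7 + 4)(6) = -9 m
8–10 s: ½(4 + -10)(2) = -6 m
Net displacement = -31 m

-31 m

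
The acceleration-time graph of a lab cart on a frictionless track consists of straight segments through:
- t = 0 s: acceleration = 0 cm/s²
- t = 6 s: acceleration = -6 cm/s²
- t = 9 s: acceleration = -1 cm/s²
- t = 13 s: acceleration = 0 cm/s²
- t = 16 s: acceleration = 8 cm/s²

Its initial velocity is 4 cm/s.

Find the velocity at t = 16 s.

-14.5 cm/s

Δv equals the area under the a-t graph; then v = v₀ + Δv.
0–6 s: ½(0 + -6)(6) = -18 cm/s
6–9 s: ½(-6 + -1)(3) = -10.5 cm/s
9–13 s: ½(-1 + 0)(4) = -2 cm/s
13–16 s: ½(0 + 8)(3) = 12 cm/s
Δv = -18.5 cm/s, so v(16) = 4 + (-18.5) = -14.5 cm/s.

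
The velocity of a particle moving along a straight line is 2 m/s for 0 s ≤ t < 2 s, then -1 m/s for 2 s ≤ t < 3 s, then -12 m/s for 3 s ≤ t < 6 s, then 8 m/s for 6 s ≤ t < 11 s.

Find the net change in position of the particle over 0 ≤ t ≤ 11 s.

Displacement is the signed area under the v-t curve.
0–2 s: 2 × 2 = 4 m
2–3 s: -1 × 1 = -1 m
3–6 s: -12 × 3 = -36 m
6–11 s: 8 × 5 = 40 m
Net displacement = 7 m

7 m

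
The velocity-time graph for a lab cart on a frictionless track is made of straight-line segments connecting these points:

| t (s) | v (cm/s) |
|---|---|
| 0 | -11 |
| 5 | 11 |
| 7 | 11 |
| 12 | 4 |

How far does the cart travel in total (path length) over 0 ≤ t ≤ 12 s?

87 cm

Total distance travelled is ∫|v| dt — sum the magnitudes of each area piece.
0–5 s: v = 0 at t = 2.5 s; triangle areas 13.75 + 13.75 = 27.5 cm
5–7 s: |11| × 2 = 22 cm
7–12 s: |½(11 + 4)(5)| = 37.5 cm
Total distance = 87 cm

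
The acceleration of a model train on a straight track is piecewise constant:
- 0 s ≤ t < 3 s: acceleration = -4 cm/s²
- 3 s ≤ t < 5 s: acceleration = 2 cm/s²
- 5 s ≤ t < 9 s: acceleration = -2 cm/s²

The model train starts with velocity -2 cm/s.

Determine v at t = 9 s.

Δv equals the area under the a-t graph; then v = v₀ + Δv.
0–3 s: -4 × 3 = -12 cm/s
3–5 s: 2 × 2 = 4 cm/s
5–9 s: -2 × 4 = -8 cm/s
Δv = -16 cm/s, so v(9) = -2 + (-16) = -18 cm/s.

-18 cm/s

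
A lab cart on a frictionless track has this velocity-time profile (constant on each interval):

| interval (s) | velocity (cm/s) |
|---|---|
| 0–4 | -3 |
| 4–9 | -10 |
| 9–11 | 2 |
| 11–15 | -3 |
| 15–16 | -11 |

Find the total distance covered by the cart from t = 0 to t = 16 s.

Distance (not displacement) is the total path length: add the absolute areas under v-t.
0–4 s: |-3| × 4 = 12 cm
4–9 s: |-10| × 5 = 50 cm
9–11 s: |2| × 2 = 4 cm
11–15 s: |-3| × 4 = 12 cm
15–16 s: |-11| × 1 = 11 cm
Total distance = 89 cm

89 cm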